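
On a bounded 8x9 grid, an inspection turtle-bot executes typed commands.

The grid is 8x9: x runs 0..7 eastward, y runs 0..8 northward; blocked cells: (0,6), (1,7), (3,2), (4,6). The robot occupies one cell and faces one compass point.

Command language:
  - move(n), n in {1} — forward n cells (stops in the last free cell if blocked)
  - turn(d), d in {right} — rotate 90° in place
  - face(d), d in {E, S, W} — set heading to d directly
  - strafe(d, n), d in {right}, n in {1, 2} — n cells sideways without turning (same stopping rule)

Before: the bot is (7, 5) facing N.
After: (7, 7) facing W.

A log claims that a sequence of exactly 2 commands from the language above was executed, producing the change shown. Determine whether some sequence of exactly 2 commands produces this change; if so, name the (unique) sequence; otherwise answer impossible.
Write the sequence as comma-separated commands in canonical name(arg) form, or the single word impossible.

face(W), strafe(right, 2)

key: running strafe(right, 2) before face(W) would end elsewhere — order is forced
t0: (7, 5) facing N
step 1 (face(W)): (7, 5) facing W
step 2 (strafe(right, 2)): (7, 7) facing W
uniquely the one of 49 2-step routes that fits.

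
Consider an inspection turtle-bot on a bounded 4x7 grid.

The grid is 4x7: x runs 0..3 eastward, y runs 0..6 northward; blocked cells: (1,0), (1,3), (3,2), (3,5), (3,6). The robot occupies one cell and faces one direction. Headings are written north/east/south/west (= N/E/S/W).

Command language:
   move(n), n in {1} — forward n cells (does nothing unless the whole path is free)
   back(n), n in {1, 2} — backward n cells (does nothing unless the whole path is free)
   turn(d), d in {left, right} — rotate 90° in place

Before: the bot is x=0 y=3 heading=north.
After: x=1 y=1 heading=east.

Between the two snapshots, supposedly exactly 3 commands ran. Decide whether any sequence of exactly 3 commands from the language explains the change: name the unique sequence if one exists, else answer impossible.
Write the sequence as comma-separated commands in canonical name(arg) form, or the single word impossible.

key: cell and facing (now E) both changed — the 3 commands mix motion and turning
begin: x=0 y=3 heading=north
1. back(2) → x=0 y=1 heading=north
2. turn(right) → x=0 y=1 heading=east
3. move(1) → x=1 y=1 heading=east
no rival 3-sequence matches.

back(2), turn(right), move(1)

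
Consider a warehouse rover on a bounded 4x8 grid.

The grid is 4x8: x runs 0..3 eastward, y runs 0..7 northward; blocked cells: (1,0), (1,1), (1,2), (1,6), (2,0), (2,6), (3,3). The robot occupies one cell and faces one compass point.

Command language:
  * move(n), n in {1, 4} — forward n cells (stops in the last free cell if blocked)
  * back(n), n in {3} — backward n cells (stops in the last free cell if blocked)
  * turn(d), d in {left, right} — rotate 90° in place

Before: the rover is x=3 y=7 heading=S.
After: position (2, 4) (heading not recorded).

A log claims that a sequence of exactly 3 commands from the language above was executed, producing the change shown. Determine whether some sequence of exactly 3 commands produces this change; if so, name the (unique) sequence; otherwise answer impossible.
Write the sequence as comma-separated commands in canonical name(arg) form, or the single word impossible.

move(4), turn(right), move(1)

key: running move(1) before move(4) would end elsewhere — order is forced
initial: x=3 y=7 heading=S
step 1 (move(4)): x=3 y=4 heading=S
step 2 (turn(right)): x=3 y=4 heading=W
step 3 (move(1)): x=2 y=4 heading=W
all 125 alternatives checked — unique.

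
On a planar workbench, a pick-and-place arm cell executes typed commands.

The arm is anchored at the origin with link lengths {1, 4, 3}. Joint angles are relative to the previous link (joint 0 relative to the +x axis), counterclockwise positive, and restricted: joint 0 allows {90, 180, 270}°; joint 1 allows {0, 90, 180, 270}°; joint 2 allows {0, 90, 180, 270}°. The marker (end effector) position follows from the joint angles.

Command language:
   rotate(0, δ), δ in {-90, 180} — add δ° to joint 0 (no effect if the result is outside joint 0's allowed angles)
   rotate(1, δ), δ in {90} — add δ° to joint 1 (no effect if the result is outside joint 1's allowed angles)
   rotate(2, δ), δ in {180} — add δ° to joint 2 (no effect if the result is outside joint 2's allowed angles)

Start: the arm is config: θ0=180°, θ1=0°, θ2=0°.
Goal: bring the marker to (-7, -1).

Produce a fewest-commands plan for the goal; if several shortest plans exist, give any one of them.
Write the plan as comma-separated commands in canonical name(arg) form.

rotate(0, -90), rotate(0, 180), rotate(1, 90), rotate(1, 90), rotate(1, 90)

start: config: θ0=180°, θ1=0°, θ2=0°
1. rotate(0, -90) → config: θ0=90°, θ1=0°, θ2=0°
2. rotate(0, 180) → config: θ0=270°, θ1=0°, θ2=0°
3. rotate(1, 90) → config: θ0=270°, θ1=90°, θ2=0°
4. rotate(1, 90) → config: θ0=270°, θ1=180°, θ2=0°
5. rotate(1, 90) → config: θ0=270°, θ1=270°, θ2=0°
nothing shorter than 5 reaches the goal.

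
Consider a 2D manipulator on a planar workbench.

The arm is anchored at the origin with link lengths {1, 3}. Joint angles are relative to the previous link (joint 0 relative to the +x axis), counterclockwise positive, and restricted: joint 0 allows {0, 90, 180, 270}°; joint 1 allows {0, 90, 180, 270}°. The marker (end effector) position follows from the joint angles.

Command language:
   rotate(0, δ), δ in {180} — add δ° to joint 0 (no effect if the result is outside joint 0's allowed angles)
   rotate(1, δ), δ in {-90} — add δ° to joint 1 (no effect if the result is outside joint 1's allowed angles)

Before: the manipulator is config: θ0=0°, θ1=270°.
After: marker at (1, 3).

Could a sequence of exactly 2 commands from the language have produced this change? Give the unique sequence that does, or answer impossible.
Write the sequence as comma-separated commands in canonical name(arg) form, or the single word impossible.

rotate(1, -90), rotate(1, -90)

begin: config: θ0=0°, θ1=270°
[1] after rotate(1, -90): config: θ0=0°, θ1=180°
[2] after rotate(1, -90): config: θ0=0°, θ1=90°
all 4 alternatives checked — unique.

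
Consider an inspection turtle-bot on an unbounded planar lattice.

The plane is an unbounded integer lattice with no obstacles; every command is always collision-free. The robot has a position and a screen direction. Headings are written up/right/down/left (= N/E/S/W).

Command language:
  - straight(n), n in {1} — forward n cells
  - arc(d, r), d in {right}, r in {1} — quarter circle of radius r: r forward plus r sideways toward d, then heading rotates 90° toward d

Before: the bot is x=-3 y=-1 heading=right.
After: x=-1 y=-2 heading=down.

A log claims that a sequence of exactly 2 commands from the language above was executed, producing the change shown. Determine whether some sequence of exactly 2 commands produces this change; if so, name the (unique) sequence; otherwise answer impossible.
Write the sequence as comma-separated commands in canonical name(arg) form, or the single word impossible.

key: cell and facing (now S) both changed — the 2 commands mix motion and turning
begin: x=-3 y=-1 heading=right
t=1 straight(1) ⇒ x=-2 y=-1 heading=right
t=2 arc(right, 1) ⇒ x=-1 y=-2 heading=down
all 4 alternatives checked — unique.

straight(1), arc(right, 1)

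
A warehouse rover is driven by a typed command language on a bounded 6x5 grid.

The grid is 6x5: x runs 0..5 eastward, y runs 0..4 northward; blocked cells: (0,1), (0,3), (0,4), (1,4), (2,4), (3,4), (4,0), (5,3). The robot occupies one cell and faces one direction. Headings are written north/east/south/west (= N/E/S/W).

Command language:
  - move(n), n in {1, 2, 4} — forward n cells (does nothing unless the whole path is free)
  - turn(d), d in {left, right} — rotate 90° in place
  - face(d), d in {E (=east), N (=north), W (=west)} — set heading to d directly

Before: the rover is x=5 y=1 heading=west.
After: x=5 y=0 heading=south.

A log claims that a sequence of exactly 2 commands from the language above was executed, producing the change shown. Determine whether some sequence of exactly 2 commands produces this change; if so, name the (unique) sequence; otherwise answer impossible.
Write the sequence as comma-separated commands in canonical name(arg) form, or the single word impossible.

turn(left), move(1)

key: running move(1) before turn(left) would end elsewhere — order is forced
from: x=5 y=1 heading=west
[1] after turn(left): x=5 y=1 heading=south
[2] after move(1): x=5 y=0 heading=south
uniquely the one of 64 2-step routes that fits.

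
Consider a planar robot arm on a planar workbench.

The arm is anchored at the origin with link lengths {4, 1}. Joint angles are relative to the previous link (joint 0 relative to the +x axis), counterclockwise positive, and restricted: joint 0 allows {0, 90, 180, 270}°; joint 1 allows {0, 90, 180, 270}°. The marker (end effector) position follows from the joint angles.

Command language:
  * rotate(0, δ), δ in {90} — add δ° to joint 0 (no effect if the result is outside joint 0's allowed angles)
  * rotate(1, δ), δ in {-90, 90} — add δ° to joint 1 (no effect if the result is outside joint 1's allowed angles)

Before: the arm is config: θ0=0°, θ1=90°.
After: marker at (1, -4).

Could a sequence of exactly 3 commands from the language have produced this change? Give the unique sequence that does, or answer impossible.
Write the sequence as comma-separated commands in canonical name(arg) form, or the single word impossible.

rotate(0, 90), rotate(0, 90), rotate(0, 90)

begin: config: θ0=0°, θ1=90°
step 1 (rotate(0, 90)): config: θ0=90°, θ1=90°
step 2 (rotate(0, 90)): config: θ0=180°, θ1=90°
step 3 (rotate(0, 90)): config: θ0=270°, θ1=90°
no rival 3-sequence matches.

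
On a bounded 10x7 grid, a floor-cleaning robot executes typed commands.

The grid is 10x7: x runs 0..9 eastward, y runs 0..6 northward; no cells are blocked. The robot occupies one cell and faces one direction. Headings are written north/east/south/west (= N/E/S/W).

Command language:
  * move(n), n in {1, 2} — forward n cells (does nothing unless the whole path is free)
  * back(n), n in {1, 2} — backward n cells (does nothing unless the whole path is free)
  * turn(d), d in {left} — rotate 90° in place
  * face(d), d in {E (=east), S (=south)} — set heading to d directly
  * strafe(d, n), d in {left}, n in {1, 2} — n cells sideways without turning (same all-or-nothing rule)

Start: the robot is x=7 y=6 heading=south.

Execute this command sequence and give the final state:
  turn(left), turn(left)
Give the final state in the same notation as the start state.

initial: x=7 y=6 heading=south
[1] after turn(left): x=7 y=6 heading=east
[2] after turn(left): x=7 y=6 heading=north

x=7 y=6 heading=north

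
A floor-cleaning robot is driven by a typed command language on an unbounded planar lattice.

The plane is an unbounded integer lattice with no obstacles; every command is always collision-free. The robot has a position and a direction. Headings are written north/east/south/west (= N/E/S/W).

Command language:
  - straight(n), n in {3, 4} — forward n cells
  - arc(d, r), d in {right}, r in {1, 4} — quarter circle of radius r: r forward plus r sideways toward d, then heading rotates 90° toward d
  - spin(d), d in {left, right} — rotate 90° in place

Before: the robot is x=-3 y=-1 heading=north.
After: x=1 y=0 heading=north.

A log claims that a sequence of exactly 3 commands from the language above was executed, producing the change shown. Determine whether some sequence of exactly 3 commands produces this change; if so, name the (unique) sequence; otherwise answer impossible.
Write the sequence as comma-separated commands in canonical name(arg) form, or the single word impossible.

arc(right, 1), straight(3), spin(left)

key: running spin(left) before arc(right, 1) would end elsewhere — order is forced
initial: x=-3 y=-1 heading=north
1. arc(right, 1) → x=-2 y=0 heading=east
2. straight(3) → x=1 y=0 heading=east
3. spin(left) → x=1 y=0 heading=north
no other 3-command option fits: unique.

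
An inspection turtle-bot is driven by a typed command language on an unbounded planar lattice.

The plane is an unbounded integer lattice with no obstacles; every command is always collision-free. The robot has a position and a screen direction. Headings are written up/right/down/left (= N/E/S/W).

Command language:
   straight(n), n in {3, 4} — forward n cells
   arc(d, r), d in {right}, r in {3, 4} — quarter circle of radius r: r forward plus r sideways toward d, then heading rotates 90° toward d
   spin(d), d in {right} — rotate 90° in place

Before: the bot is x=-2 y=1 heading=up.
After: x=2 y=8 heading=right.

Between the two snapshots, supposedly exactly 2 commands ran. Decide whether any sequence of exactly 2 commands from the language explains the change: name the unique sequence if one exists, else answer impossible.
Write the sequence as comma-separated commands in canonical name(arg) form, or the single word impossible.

straight(3), arc(right, 4)

key: order matters: swapping straight(3) and arc(right, 4) lands elsewhere
from: x=-2 y=1 heading=up
[1] after straight(3): x=-2 y=4 heading=up
[2] after arc(right, 4): x=2 y=8 heading=right
no rival 2-sequence matches.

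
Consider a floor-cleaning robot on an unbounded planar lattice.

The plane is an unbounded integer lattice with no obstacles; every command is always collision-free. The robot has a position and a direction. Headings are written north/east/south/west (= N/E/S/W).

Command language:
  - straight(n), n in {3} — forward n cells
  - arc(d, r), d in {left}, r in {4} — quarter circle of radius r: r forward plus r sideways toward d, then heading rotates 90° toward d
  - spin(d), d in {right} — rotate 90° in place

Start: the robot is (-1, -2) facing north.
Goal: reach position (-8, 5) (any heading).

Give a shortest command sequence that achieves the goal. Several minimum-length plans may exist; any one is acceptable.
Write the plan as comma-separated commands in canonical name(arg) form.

straight(3), arc(left, 4), straight(3)

from: (-1, -2) facing north
[1] after straight(3): (-1, 1) facing north
[2] after arc(left, 4): (-5, 5) facing west
[3] after straight(3): (-8, 5) facing west
shorter routes all fall short; 3 is best.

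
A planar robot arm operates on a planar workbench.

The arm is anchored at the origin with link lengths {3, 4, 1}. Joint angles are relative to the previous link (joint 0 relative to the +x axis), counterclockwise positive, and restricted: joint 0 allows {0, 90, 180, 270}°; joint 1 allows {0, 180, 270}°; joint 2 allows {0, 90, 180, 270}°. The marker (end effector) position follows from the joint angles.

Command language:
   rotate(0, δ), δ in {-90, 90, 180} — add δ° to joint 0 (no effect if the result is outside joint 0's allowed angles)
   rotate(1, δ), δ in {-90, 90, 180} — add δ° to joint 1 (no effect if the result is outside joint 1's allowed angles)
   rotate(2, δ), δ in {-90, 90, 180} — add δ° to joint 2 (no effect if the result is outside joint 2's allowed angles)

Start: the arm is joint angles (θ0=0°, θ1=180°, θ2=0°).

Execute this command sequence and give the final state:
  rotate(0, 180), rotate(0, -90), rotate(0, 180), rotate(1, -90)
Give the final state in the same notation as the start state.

joint angles (θ0=270°, θ1=180°, θ2=0°)

begin: joint angles (θ0=0°, θ1=180°, θ2=0°)
1. rotate(0, 180) → joint angles (θ0=180°, θ1=180°, θ2=0°)
2. rotate(0, -90) → joint angles (θ0=90°, θ1=180°, θ2=0°)
3. rotate(0, 180) → joint angles (θ0=270°, θ1=180°, θ2=0°)
4. rotate(1, -90) → joint angles (θ0=270°, θ1=180°, θ2=0°)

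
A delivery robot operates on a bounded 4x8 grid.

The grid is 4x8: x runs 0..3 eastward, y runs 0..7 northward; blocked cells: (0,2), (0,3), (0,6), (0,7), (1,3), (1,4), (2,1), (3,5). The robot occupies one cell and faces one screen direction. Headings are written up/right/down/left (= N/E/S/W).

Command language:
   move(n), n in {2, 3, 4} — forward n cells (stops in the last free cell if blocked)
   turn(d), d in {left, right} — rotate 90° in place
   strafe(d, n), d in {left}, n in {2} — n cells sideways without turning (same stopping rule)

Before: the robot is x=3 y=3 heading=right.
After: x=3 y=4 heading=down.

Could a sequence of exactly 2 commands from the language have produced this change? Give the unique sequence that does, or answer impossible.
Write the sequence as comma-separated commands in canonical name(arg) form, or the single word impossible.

key: position moved to (3,4) AND the heading swung to S — translation plus rotation needed
begin: x=3 y=3 heading=right
step 1 (strafe(left, 2)): x=3 y=4 heading=right
step 2 (turn(right)): x=3 y=4 heading=down
uniquely the one of 36 2-step routes that fits.

strafe(left, 2), turn(right)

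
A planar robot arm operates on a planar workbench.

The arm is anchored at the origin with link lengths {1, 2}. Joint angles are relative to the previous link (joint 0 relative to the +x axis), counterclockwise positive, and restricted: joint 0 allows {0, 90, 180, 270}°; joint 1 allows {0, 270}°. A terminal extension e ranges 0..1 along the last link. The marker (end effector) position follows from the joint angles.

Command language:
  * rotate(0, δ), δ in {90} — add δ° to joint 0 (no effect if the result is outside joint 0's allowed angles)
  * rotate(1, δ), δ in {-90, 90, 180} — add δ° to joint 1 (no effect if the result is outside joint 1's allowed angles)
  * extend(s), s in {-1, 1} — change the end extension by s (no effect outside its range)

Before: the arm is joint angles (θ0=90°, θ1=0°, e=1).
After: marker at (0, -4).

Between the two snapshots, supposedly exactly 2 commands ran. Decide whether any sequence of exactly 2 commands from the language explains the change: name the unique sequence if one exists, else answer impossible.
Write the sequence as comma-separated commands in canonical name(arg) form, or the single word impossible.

begin: joint angles (θ0=90°, θ1=0°, e=1)
[1] after rotate(0, 90): joint angles (θ0=180°, θ1=0°, e=1)
[2] after rotate(0, 90): joint angles (θ0=270°, θ1=0°, e=1)
no rival 2-sequence matches.

rotate(0, 90), rotate(0, 90)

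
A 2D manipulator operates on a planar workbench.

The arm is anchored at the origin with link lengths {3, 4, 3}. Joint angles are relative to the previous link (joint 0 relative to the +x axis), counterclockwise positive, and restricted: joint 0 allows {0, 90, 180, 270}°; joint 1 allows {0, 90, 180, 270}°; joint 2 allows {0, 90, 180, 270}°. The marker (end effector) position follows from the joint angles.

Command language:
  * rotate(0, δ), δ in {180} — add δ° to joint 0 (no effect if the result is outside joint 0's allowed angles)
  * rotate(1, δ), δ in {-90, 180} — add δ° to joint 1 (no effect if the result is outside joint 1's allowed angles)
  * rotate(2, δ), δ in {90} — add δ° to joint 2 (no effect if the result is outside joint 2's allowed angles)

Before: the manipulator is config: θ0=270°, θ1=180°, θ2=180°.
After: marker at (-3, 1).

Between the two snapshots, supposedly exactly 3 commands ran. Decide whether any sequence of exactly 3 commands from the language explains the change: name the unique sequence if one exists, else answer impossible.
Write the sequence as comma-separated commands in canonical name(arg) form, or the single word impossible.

rotate(2, 90), rotate(2, 90), rotate(2, 90)

t0: config: θ0=270°, θ1=180°, θ2=180°
1. rotate(2, 90) → config: θ0=270°, θ1=180°, θ2=270°
2. rotate(2, 90) → config: θ0=270°, θ1=180°, θ2=0°
3. rotate(2, 90) → config: θ0=270°, θ1=180°, θ2=90°
no rival 3-sequence matches.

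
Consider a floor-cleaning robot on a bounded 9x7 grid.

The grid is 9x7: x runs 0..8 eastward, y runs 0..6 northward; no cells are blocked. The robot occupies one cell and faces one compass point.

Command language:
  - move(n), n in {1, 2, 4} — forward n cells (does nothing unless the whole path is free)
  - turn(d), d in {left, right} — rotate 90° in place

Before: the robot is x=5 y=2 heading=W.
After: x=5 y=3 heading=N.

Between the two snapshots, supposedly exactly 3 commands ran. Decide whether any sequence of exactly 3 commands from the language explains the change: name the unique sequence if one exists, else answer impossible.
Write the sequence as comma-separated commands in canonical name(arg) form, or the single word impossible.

key: move(4) would leave the grid, so it does nothing
start: x=5 y=2 heading=W
t=1 turn(right) ⇒ x=5 y=2 heading=N
t=2 move(1) ⇒ x=5 y=3 heading=N
t=3 move(4) ⇒ x=5 y=3 heading=N
all 125 alternatives checked — unique.

turn(right), move(1), move(4)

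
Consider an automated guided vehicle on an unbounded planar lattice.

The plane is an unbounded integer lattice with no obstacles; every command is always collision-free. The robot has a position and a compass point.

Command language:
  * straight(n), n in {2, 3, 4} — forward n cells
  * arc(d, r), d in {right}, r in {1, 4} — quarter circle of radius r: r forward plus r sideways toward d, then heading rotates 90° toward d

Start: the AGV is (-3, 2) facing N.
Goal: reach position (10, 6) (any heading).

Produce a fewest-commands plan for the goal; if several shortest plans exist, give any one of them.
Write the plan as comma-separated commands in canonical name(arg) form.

from: (-3, 2) facing N
t=1 arc(right, 4) ⇒ (1, 6) facing E
t=2 straight(3) ⇒ (4, 6) facing E
t=3 straight(3) ⇒ (7, 6) facing E
t=4 straight(3) ⇒ (10, 6) facing E
no 3-step plan works, so 4 is optimal.

arc(right, 4), straight(3), straight(3), straight(3)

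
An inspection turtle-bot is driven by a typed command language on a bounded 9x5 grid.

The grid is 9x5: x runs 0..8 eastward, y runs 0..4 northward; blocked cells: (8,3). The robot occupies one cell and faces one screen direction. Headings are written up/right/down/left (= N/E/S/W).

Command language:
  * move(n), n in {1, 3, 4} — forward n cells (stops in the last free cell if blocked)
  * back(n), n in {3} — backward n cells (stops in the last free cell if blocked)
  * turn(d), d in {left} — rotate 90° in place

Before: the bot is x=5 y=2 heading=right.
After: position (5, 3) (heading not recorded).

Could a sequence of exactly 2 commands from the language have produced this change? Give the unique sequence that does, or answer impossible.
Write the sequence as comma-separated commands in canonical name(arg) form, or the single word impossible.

key: running move(1) before turn(left) would end elsewhere — order is forced
initial: x=5 y=2 heading=right
[1] after turn(left): x=5 y=2 heading=up
[2] after move(1): x=5 y=3 heading=up
no other 2-command option fits: unique.

turn(left), move(1)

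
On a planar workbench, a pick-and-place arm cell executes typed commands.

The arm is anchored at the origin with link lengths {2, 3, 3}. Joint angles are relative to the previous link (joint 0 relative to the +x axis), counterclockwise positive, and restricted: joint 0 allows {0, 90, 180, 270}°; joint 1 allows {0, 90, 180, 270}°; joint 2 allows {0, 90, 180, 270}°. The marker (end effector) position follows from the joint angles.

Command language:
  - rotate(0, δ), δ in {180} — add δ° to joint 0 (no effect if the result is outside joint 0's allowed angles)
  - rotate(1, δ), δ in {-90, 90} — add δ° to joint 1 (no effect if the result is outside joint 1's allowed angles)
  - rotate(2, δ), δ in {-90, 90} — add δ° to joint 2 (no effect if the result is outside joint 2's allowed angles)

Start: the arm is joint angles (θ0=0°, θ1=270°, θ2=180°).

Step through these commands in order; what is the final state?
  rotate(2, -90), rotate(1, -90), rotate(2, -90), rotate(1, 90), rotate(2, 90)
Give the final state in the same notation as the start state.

joint angles (θ0=0°, θ1=270°, θ2=90°)

t0: joint angles (θ0=0°, θ1=270°, θ2=180°)
[1] after rotate(2, -90): joint angles (θ0=0°, θ1=270°, θ2=90°)
[2] after rotate(1, -90): joint angles (θ0=0°, θ1=180°, θ2=90°)
[3] after rotate(2, -90): joint angles (θ0=0°, θ1=180°, θ2=0°)
[4] after rotate(1, 90): joint angles (θ0=0°, θ1=270°, θ2=0°)
[5] after rotate(2, 90): joint angles (θ0=0°, θ1=270°, θ2=90°)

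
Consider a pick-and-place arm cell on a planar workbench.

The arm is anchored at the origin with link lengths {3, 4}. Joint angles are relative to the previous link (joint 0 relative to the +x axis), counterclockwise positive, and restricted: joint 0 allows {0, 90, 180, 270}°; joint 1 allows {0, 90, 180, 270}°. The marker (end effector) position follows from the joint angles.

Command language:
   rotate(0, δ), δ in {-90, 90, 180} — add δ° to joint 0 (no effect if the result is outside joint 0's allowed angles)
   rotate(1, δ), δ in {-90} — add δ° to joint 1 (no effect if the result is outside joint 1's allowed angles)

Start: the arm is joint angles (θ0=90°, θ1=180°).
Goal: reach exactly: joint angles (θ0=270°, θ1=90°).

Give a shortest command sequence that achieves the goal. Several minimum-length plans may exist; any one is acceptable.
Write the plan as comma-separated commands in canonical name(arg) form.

rotate(1, -90), rotate(0, 180)

start: joint angles (θ0=90°, θ1=180°)
step 1 (rotate(1, -90)): joint angles (θ0=90°, θ1=90°)
step 2 (rotate(0, 180)): joint angles (θ0=270°, θ1=90°)
minimal: 2 command(s), checked below 2.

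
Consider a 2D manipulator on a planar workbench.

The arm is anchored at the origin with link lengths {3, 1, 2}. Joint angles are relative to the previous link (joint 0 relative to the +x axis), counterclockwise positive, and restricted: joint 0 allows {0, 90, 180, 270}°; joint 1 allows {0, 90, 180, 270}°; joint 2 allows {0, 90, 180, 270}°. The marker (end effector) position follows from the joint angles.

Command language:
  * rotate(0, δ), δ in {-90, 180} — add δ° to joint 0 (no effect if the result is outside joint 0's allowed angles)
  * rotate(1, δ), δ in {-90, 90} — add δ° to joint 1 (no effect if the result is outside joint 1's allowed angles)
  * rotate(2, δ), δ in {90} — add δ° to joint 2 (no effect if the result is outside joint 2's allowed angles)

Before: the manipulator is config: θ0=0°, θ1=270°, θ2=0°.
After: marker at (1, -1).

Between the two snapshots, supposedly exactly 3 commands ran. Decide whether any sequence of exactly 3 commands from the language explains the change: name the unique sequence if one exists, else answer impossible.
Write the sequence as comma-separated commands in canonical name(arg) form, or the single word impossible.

rotate(2, 90), rotate(2, 90), rotate(2, 90)

t0: config: θ0=0°, θ1=270°, θ2=0°
step 1 (rotate(2, 90)): config: θ0=0°, θ1=270°, θ2=90°
step 2 (rotate(2, 90)): config: θ0=0°, θ1=270°, θ2=180°
step 3 (rotate(2, 90)): config: θ0=0°, θ1=270°, θ2=270°
all 125 alternatives checked — unique.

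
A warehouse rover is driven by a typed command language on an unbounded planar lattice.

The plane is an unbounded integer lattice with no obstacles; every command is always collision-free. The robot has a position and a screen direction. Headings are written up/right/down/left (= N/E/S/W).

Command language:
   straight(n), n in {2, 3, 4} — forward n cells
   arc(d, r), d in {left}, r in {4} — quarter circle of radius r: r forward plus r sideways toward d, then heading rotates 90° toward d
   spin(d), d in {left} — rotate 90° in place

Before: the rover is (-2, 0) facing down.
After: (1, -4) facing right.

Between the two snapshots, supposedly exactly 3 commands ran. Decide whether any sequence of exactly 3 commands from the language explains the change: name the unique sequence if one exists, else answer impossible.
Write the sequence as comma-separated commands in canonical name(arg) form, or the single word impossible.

straight(4), spin(left), straight(3)

key: order matters: swapping straight(4) and straight(3) lands elsewhere
initial: (-2, 0) facing down
1. straight(4) → (-2, -4) facing down
2. spin(left) → (-2, -4) facing right
3. straight(3) → (1, -4) facing right
no other 3-command option fits: unique.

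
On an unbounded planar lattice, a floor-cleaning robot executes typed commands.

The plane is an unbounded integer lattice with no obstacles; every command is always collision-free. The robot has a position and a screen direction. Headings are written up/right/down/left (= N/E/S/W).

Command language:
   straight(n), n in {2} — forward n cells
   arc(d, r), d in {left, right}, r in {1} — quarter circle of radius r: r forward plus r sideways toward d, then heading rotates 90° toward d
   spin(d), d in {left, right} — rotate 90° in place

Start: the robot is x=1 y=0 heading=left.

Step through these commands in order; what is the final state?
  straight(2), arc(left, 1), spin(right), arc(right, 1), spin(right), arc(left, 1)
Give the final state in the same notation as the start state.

start: x=1 y=0 heading=left
t=1 straight(2) ⇒ x=-1 y=0 heading=left
t=2 arc(left, 1) ⇒ x=-2 y=-1 heading=down
t=3 spin(right) ⇒ x=-2 y=-1 heading=left
t=4 arc(right, 1) ⇒ x=-3 y=0 heading=up
t=5 spin(right) ⇒ x=-3 y=0 heading=right
t=6 arc(left, 1) ⇒ x=-2 y=1 heading=up

x=-2 y=1 heading=up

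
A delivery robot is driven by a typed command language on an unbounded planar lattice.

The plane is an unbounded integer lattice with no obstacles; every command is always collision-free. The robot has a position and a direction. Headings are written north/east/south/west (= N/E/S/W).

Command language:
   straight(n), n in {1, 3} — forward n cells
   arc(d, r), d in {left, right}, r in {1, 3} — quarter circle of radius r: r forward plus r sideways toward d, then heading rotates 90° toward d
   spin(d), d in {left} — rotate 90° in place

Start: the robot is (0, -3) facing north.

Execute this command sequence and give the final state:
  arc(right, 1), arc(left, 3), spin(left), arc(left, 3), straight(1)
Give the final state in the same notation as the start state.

start: (0, -3) facing north
t=1 arc(right, 1) ⇒ (1, -2) facing east
t=2 arc(left, 3) ⇒ (4, 1) facing north
t=3 spin(left) ⇒ (4, 1) facing west
t=4 arc(left, 3) ⇒ (1, -2) facing south
t=5 straight(1) ⇒ (1, -3) facing south

(1, -3) facing south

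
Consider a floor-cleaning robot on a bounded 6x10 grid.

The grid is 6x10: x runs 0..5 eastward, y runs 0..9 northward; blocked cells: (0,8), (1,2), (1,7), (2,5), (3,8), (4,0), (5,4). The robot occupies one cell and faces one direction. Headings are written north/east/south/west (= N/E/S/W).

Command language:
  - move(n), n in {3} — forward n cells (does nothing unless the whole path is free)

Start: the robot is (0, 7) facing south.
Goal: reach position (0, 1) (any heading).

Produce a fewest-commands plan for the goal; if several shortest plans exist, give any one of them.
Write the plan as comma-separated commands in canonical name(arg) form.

begin: (0, 7) facing south
t=1 move(3) ⇒ (0, 4) facing south
t=2 move(3) ⇒ (0, 1) facing south
nothing shorter than 2 reaches the goal.

move(3), move(3)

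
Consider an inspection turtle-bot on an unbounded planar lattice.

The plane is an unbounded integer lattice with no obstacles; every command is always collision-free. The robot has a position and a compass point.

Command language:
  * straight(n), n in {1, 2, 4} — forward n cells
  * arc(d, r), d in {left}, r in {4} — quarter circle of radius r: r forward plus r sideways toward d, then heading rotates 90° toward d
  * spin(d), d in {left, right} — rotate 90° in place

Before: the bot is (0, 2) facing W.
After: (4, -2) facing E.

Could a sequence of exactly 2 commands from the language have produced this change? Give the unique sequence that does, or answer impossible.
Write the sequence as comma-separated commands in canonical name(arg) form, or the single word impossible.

spin(left), arc(left, 4)

key: running arc(left, 4) before spin(left) would end elsewhere — order is forced
initial: (0, 2) facing W
1. spin(left) → (0, 2) facing S
2. arc(left, 4) → (4, -2) facing E
no other 2-command option fits: unique.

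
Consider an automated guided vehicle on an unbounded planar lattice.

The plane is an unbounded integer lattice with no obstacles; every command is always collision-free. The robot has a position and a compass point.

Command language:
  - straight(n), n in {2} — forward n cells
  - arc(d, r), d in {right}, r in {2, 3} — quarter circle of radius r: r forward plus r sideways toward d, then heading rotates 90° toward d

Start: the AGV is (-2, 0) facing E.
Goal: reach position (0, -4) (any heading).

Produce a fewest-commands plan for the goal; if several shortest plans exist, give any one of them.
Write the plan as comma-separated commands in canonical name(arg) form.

from: (-2, 0) facing E
t=1 arc(right, 2) ⇒ (0, -2) facing S
t=2 straight(2) ⇒ (0, -4) facing S
nothing shorter than 2 reaches the goal.

arc(right, 2), straight(2)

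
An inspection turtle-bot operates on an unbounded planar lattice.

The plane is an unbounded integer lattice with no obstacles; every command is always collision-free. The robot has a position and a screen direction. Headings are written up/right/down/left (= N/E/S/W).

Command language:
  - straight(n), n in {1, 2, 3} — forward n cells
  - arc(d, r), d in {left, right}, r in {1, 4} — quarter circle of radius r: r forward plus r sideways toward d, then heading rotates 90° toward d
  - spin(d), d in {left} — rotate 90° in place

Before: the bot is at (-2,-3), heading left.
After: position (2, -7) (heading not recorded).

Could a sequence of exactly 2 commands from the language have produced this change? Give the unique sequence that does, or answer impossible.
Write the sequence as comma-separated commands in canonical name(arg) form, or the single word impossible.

spin(left), arc(left, 4)

key: running arc(left, 4) before spin(left) would end elsewhere — order is forced
initial: at (-2,-3), heading left
1. spin(left) → at (-2,-3), heading down
2. arc(left, 4) → at (2,-7), heading right
uniquely the one of 64 2-step routes that fits.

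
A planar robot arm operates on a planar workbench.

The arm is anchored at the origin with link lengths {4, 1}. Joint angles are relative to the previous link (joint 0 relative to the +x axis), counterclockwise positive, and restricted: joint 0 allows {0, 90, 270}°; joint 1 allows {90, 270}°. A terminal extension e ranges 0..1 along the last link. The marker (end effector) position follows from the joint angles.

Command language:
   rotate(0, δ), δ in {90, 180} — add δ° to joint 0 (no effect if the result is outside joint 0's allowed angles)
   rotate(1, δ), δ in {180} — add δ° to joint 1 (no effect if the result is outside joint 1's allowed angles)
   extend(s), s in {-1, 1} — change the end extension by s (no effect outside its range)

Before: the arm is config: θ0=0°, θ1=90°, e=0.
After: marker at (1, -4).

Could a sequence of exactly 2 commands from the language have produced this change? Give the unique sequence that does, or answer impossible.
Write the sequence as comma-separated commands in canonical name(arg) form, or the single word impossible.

rotate(0, 90), rotate(0, 180)

key: running rotate(0, 180) before rotate(0, 90) would end elsewhere — order is forced
from: config: θ0=0°, θ1=90°, e=0
[1] after rotate(0, 90): config: θ0=90°, θ1=90°, e=0
[2] after rotate(0, 180): config: θ0=270°, θ1=90°, e=0
all 25 alternatives checked — unique.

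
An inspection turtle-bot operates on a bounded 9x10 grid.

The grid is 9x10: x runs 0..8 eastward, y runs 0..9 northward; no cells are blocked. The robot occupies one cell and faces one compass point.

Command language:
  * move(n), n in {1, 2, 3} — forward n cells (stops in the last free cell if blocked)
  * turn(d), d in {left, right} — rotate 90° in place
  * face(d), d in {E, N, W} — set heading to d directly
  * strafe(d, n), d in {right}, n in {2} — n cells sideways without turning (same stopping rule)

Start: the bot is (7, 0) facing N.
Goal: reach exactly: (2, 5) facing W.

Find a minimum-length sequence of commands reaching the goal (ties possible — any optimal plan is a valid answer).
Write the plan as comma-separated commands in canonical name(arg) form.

move(3), face(W), move(3), strafe(right, 2), move(2)

initial: (7, 0) facing N
1. move(3) → (7, 3) facing N
2. face(W) → (7, 3) facing W
3. move(3) → (4, 3) facing W
4. strafe(right, 2) → (4, 5) facing W
5. move(2) → (2, 5) facing W
nothing shorter than 5 reaches the goal.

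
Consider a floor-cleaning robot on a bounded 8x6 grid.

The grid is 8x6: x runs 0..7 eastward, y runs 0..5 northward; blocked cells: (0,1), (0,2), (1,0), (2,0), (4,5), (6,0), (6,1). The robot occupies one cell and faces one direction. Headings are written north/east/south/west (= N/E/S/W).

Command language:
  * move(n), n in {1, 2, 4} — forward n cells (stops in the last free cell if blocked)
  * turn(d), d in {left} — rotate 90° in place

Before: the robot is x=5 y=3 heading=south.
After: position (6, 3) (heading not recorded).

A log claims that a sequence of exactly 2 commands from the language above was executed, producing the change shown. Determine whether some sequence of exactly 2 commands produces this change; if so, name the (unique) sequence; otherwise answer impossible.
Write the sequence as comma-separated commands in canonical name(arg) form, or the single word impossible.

key: running move(1) before turn(left) would end elsewhere — order is forced
start: x=5 y=3 heading=south
step 1 (turn(left)): x=5 y=3 heading=east
step 2 (move(1)): x=6 y=3 heading=east
no rival 2-sequence matches.

turn(left), move(1)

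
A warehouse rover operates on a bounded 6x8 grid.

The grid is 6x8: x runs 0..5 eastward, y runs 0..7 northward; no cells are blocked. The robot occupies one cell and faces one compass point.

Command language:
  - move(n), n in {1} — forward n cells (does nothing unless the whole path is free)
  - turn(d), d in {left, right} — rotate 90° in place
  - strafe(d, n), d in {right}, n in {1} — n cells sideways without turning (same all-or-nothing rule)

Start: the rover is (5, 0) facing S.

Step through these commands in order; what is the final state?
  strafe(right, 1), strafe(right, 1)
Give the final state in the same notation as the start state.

from: (5, 0) facing S
1. strafe(right, 1) → (4, 0) facing S
2. strafe(right, 1) → (3, 0) facing S

(3, 0) facing S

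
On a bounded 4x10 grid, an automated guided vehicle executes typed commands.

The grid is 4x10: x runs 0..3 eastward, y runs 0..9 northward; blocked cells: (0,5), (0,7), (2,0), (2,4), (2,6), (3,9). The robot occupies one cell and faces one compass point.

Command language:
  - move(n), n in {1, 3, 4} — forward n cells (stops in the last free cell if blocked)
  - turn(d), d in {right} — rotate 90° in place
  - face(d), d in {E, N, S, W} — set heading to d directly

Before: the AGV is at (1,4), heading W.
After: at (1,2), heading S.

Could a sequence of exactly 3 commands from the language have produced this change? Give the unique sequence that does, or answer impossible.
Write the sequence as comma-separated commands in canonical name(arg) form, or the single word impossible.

key: running move(1) before face(S) would end elsewhere — order is forced
initial: at (1,4), heading W
1. face(S) → at (1,4), heading S
2. move(1) → at (1,3), heading S
3. move(1) → at (1,2), heading S
no rival 3-sequence matches.

face(S), move(1), move(1)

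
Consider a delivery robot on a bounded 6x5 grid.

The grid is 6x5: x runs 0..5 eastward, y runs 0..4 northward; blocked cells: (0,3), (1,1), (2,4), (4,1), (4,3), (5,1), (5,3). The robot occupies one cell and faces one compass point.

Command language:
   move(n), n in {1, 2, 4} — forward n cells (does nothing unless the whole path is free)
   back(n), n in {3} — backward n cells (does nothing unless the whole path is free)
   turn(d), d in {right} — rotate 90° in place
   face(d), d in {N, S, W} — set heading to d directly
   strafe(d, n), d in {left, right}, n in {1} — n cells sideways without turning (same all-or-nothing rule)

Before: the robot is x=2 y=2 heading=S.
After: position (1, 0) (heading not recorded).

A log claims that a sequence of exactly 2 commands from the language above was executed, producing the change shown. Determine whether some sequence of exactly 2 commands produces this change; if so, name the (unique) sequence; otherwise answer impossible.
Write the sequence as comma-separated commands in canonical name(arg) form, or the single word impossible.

key: order matters: swapping move(2) and strafe(right, 1) lands elsewhere
t0: x=2 y=2 heading=S
[1] after move(2): x=2 y=0 heading=S
[2] after strafe(right, 1): x=1 y=0 heading=S
all 100 alternatives checked — unique.

move(2), strafe(right, 1)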